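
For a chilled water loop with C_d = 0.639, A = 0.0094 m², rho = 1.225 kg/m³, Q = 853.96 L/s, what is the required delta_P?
Formula: Q = C_d A \sqrt{\frac{2 \Delta P}{\rho}}
Substituting knowns: 853.96 = 0.639·0.0094·√(2·(delta_P·1000)/1.225)·1000
Solving for delta_P: delta_P = ((853.96/1000)/(0.639·0.0094))²·1.225/2/1000 = 12.38 kPa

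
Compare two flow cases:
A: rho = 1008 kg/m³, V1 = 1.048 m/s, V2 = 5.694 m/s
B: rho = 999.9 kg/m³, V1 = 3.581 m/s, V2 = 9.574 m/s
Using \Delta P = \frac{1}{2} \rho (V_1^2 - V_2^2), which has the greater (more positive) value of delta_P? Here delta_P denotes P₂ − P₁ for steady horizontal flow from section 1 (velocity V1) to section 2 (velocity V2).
delta_P(A) = -15.79 kPa, delta_P(B) = -39.42 kPa. Answer: A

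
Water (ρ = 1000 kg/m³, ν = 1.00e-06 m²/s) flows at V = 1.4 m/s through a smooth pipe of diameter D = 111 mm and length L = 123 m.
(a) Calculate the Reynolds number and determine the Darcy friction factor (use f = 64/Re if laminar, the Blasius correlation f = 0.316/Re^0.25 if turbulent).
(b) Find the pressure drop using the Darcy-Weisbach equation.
(a) Re = V·D/ν = 1.4·0.111/1.00e-06 = 155400 → turbulent (Re > 4000); f = 0.316/Re^0.25 = 0.316/155400^0.25 = 0.015916 (Blasius is strictly valid for Re ≲ 1e5; used here as the smooth-pipe estimate the problem specifies)
(b) Darcy-Weisbach: ΔP = f·(L/D)·½ρV²/1000 = 0.015916·(123/0.111)·½·1000·1.4²/1000 = 17.28 kPa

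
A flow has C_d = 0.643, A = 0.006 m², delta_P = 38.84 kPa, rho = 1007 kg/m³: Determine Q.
Formula: Q = C_d A \sqrt{\frac{2 \Delta P}{\rho}}
Q = 0.643·0.006·√(2·(38.84·1000)/1007)·1000 = 33.88 L/s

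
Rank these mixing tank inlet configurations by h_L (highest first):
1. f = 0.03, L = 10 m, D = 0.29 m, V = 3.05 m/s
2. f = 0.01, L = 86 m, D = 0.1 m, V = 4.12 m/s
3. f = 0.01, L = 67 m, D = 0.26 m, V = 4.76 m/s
Case 1: h_L = 0.4905 m
Case 2: h_L = 7.44 m
Case 3: h_L = 2.976 m
Ranking (highest first): 2, 3, 1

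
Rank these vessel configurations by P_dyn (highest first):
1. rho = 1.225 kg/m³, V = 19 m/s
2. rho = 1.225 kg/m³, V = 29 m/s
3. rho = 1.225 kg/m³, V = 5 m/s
Case 1: P_dyn = 0.2211 kPa
Case 2: P_dyn = 0.5151 kPa
Case 3: P_dyn = 0.01531 kPa
Ranking (highest first): 2, 1, 3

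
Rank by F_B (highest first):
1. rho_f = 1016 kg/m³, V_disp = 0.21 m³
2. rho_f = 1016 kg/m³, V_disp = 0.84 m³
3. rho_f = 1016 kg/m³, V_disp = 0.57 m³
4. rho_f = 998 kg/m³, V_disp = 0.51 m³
Case 1: F_B = 2093 N
Case 2: F_B = 8372 N
Case 3: F_B = 5681 N
Case 4: F_B = 4993 N
Ranking (highest first): 2, 3, 4, 1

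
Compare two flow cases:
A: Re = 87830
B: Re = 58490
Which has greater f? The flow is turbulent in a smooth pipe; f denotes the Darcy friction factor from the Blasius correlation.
f(A) = 0.01836, f(B) = 0.02032. Answer: B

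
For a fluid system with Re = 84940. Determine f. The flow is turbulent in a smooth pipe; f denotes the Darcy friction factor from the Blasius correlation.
Formula: f = \frac{0.316}{Re^{0.25}}
f = 0.316/84940^0.25 = 0.01851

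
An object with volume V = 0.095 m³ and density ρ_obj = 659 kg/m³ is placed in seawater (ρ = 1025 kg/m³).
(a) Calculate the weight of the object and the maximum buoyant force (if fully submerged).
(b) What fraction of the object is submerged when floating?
(a) W=rho_obj*g*V=659*9.81*0.095=614.2 N; F_B(max)=rho*g*V=1025*9.81*0.095=955.2 N
(b) Floating fraction=rho_obj/rho=659/1025=0.643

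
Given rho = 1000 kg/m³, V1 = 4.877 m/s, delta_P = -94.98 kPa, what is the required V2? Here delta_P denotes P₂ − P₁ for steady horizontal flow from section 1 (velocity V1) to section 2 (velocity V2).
Formula: \Delta P = \frac{1}{2} \rho (V_1^2 - V_2^2)
Substituting knowns: -94.98 = 0.5·1000·(4.877² − V2²)/1000
Solving for V2: V2 = √(4.877² − 2·(-94.98·1000)/1000) = 14.62 m/s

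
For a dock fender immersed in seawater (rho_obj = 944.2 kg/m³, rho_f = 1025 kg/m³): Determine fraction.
Formula: f_{sub} = \frac{\rho_{obj}}{\rho_f}
fraction = 944.2/1025 = 0.9212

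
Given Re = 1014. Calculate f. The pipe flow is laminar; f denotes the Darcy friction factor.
Formula: f = \frac{64}{Re}
f = 64/1014 = 0.06312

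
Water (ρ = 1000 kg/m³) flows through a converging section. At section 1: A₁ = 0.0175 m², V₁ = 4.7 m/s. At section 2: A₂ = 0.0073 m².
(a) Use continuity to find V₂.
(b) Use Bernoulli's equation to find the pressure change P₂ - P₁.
(a) Continuity: A₁V₁=A₂V₂ -> V₂=A₁V₁/A₂=0.0175*4.7/0.0073=11.27 m/s
(b) Bernoulli: P₂-P₁=0.5*rho*(V₁^2-V₂^2)/1000=0.5*1000*(4.7^2-11.27^2)/1000=-52.46 kPa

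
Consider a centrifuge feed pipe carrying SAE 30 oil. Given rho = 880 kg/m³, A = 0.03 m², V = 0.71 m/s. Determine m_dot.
Formula: \dot{m} = \rho A V
m_dot = 880·0.03·0.71 = 18.74 kg/s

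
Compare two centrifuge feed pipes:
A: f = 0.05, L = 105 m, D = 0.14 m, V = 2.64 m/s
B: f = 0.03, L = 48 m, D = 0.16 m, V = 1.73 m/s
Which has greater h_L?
h_L(A) = 13.32 m, h_L(B) = 1.373 m. Answer: A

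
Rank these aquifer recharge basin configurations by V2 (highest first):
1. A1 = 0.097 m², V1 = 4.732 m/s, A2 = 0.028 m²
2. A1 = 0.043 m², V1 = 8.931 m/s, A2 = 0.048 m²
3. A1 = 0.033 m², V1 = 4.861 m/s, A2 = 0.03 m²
Case 1: V2 = 16.39 m/s
Case 2: V2 = 8.001 m/s
Case 3: V2 = 5.347 m/s
Ranking (highest first): 1, 2, 3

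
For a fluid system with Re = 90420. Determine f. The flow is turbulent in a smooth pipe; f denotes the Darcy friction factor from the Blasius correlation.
Formula: f = \frac{0.316}{Re^{0.25}}
f = 0.316/90420^0.25 = 0.01822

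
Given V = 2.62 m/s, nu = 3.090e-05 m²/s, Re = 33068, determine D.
Formula: Re = \frac{V D}{\nu}
Substituting knowns: 33068 = 2.62·D/3.090e-05
Solving for D: D = 33068·3.090e-05/2.62 = 0.39 m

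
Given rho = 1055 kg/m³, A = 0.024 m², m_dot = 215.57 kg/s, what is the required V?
Formula: \dot{m} = \rho A V
Substituting knowns: 215.57 = 1055·0.024·V
Solving for V: V = 215.57/(1055·0.024) = 8.514 m/s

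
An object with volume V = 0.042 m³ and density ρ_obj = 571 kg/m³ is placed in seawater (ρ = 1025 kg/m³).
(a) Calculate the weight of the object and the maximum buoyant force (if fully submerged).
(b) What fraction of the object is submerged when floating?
(a) W=rho_obj*g*V=571*9.81*0.042=235.3 N; F_B(max)=rho*g*V=1025*9.81*0.042=422.3 N
(b) Floating fraction=rho_obj/rho=571/1025=0.557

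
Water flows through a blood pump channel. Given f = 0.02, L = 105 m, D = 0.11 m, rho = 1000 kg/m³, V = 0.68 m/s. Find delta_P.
Formula: \Delta P = f \frac{L}{D} \frac{\rho V^2}{2}
delta_P = 0.02·(105/0.11)·0.5·1000·0.68²/1000 = 4.414 kPa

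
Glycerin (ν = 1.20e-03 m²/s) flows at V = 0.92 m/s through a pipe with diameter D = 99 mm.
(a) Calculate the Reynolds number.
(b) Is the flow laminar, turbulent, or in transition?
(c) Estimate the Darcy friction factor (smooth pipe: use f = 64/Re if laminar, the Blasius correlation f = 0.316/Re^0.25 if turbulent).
(a) Re = V·D/ν = 0.92·0.099/1.20e-03 = 75.9
(b) Flow regime: laminar (Re < 2300)
(c) Friction factor: f = 64/Re = 64/75.9 = 0.8432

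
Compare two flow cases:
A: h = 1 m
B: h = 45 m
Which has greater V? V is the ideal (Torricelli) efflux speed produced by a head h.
V(A) = 4.429 m/s, V(B) = 29.71 m/s. Answer: B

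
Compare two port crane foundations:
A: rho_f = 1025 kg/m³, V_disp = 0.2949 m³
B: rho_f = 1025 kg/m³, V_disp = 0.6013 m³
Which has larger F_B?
F_B(A) = 2965 N, F_B(B) = 6046 N. Answer: B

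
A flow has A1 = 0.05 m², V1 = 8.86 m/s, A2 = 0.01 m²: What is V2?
Formula: V_2 = \frac{A_1 V_1}{A_2}
V2 = 0.05·8.86/0.01 = 44.3 m/s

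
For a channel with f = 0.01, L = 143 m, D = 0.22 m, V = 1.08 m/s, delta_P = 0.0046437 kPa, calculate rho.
Formula: \Delta P = f \frac{L}{D} \frac{\rho V^2}{2}
Substituting knowns: 0.0046437 = 0.01·(143/0.22)·0.5·rho·1.08²/1000
Solving for rho: rho = (0.0046437·1000)/(0.01·(143/0.22)·0.5·1.08²) = 1.225 kg/m³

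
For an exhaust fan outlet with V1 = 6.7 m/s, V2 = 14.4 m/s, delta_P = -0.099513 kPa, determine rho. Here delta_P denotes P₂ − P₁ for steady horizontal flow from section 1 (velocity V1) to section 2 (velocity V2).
Formula: \Delta P = \frac{1}{2} \rho (V_1^2 - V_2^2)
Substituting knowns: -0.099513 = 0.5·rho·(6.7² − 14.4²)/1000
Solving for rho: rho = 2·(-0.099513·1000)/(6.7² − 14.4²) = 1.225 kg/m³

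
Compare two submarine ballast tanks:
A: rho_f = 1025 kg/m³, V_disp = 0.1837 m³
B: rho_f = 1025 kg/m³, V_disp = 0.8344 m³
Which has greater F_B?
F_B(A) = 1847 N, F_B(B) = 8390 N. Answer: B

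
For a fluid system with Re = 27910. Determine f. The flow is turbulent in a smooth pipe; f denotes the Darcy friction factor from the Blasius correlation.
Formula: f = \frac{0.316}{Re^{0.25}}
f = 0.316/27910^0.25 = 0.02445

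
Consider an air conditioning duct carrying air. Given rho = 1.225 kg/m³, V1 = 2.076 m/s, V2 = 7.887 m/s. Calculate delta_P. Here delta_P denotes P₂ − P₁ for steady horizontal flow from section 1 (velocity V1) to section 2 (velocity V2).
Formula: \Delta P = \frac{1}{2} \rho (V_1^2 - V_2^2)
delta_P = 0.5·1.225·(2.076² − 7.887²)/1000 = -0.03546 kPa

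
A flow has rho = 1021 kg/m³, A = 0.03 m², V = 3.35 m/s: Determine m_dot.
Formula: \dot{m} = \rho A V
m_dot = 1021·0.03·3.35 = 102.6 kg/s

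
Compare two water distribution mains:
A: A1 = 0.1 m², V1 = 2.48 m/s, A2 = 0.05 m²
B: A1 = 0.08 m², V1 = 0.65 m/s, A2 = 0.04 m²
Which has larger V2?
V2(A) = 4.96 m/s, V2(B) = 1.3 m/s. Answer: A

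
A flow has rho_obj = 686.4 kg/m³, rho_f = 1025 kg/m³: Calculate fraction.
Formula: f_{sub} = \frac{\rho_{obj}}{\rho_f}
fraction = 686.4/1025 = 0.6697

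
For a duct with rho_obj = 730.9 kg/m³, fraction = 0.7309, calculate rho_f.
Formula: f_{sub} = \frac{\rho_{obj}}{\rho_f}
Substituting knowns: 0.7309 = 730.9/rho_f
Solving for rho_f: rho_f = 730.9/0.7309 = 1000 kg/m³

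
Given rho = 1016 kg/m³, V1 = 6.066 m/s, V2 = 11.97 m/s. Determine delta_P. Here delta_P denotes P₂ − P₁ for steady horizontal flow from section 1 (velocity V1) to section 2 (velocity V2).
Formula: \Delta P = \frac{1}{2} \rho (V_1^2 - V_2^2)
delta_P = 0.5·1016·(6.066² − 11.97²)/1000 = -54.09 kPa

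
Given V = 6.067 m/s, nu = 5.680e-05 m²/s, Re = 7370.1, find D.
Formula: Re = \frac{V D}{\nu}
Substituting knowns: 7370.1 = 6.067·D/5.680e-05
Solving for D: D = 7370.1·5.680e-05/6.067 = 0.069 m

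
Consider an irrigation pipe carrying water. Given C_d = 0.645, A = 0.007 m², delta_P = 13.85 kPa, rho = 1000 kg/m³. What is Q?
Formula: Q = C_d A \sqrt{\frac{2 \Delta P}{\rho}}
Q = 0.645·0.007·√(2·(13.85·1000)/1000)·1000 = 23.76 L/s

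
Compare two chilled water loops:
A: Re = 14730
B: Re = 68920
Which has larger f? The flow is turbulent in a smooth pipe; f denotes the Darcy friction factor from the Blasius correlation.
f(A) = 0.02868, f(B) = 0.0195. Answer: A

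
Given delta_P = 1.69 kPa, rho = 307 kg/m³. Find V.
Formula: V = \sqrt{\frac{2 \Delta P}{\rho}}
V = √(2·(1.69·1000)/307) = 3.318 m/s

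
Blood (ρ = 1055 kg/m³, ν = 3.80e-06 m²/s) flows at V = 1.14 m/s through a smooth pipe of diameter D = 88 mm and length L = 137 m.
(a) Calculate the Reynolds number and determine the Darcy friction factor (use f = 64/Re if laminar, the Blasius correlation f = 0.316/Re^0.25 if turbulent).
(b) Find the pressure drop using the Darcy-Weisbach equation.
(a) Re = V·D/ν = 1.14·0.088/3.80e-06 = 26400 → turbulent (Re > 4000); f = 0.316/Re^0.25 = 0.316/26400^0.25 = 0.024791
(b) Darcy-Weisbach: ΔP = f·(L/D)·½ρV²/1000 = 0.024791·(137/0.088)·½·1055·1.14²/1000 = 26.46 kPa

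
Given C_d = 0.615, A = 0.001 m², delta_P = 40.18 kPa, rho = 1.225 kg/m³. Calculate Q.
Formula: Q = C_d A \sqrt{\frac{2 \Delta P}{\rho}}
Q = 0.615·0.001·√(2·(40.18·1000)/1.225)·1000 = 157.5 L/s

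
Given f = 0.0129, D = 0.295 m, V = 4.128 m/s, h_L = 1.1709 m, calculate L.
Formula: h_L = f \frac{L}{D} \frac{V^2}{2g}
Substituting knowns: 1.1709 = 0.0129·(L/0.295)·4.128²/(2·9.81)
Solving for L: L = 1.1709·2·9.81·0.295/(0.0129·4.128²) = 30.83 m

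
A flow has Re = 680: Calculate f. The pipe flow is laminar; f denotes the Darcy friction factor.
Formula: f = \frac{64}{Re}
f = 64/680 = 0.09412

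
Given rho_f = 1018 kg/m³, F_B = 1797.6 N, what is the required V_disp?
Formula: F_B = \rho_f g V_{disp}
Substituting knowns: 1797.6 = 1018·9.81·V_disp
Solving for V_disp: V_disp = 1797.6/(1018·9.81) = 0.18 m³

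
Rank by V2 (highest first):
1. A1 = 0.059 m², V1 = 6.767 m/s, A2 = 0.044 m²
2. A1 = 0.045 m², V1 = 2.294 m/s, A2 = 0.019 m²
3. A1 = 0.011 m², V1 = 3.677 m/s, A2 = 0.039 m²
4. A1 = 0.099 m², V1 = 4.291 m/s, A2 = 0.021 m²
Case 1: V2 = 9.074 m/s
Case 2: V2 = 5.433 m/s
Case 3: V2 = 1.037 m/s
Case 4: V2 = 20.23 m/s
Ranking (highest first): 4, 1, 2, 3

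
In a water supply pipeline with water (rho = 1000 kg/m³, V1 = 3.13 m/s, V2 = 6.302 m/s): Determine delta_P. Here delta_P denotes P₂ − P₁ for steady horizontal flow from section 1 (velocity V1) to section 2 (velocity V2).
Formula: \Delta P = \frac{1}{2} \rho (V_1^2 - V_2^2)
delta_P = 0.5·1000·(3.13² − 6.302²)/1000 = -14.96 kPa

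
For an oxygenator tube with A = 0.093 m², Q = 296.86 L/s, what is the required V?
Formula: Q = A V
Substituting knowns: 296.86 = 0.093·V·1000
Solving for V: V = (296.86/1000)/0.093 = 3.192 m/s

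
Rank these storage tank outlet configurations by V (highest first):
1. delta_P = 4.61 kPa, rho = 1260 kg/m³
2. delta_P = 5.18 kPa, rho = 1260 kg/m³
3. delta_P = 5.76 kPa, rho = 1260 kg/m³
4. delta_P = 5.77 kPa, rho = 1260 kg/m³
Case 1: V = 2.705 m/s
Case 2: V = 2.867 m/s
Case 3: V = 3.024 m/s
Case 4: V = 3.026 m/s
Ranking (highest first): 4, 3, 2, 1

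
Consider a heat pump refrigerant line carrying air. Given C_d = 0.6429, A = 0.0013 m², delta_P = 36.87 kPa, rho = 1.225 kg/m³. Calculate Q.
Formula: Q = C_d A \sqrt{\frac{2 \Delta P}{\rho}}
Q = 0.6429·0.0013·√(2·(36.87·1000)/1.225)·1000 = 205.1 L/s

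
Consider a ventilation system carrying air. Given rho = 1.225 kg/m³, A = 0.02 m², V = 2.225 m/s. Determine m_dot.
Formula: \dot{m} = \rho A V
m_dot = 1.225·0.02·2.225 = 0.05451 kg/s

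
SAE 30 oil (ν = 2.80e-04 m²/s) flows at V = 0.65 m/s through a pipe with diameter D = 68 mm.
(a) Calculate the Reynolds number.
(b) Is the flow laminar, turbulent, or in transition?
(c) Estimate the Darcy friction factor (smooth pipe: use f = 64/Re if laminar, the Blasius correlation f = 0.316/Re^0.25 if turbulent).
(a) Re = V·D/ν = 0.65·0.068/2.80e-04 = 157.86
(b) Flow regime: laminar (Re < 2300)
(c) Friction factor: f = 64/Re = 64/157.86 = 0.4054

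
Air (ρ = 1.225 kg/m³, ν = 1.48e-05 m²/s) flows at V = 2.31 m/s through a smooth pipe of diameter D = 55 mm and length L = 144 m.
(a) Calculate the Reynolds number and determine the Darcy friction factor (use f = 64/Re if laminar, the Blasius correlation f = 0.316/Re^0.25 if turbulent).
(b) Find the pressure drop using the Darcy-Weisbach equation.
(a) Re = V·D/ν = 2.31·0.055/1.48e-05 = 8584.5 → turbulent (Re > 4000); f = 0.316/Re^0.25 = 0.316/8584.5^0.25 = 0.032829
(b) Darcy-Weisbach: ΔP = f·(L/D)·½ρV²/1000 = 0.032829·(144/0.055)·½·1.225·2.31²/1000 = 0.2809 kPa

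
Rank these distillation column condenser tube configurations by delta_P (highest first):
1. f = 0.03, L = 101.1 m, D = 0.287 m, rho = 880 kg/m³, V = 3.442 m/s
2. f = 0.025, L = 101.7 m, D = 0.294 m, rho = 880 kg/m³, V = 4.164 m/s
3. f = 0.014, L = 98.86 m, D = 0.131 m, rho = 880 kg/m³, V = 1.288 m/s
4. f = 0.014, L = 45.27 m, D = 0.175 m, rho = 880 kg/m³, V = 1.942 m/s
Case 1: delta_P = 55.09 kPa
Case 2: delta_P = 65.98 kPa
Case 3: delta_P = 7.712 kPa
Case 4: delta_P = 6.01 kPa
Ranking (highest first): 2, 1, 3, 4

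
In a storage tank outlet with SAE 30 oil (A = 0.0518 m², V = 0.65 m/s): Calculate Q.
Formula: Q = A V
Q = 0.0518·0.65·1000 = 33.67 L/s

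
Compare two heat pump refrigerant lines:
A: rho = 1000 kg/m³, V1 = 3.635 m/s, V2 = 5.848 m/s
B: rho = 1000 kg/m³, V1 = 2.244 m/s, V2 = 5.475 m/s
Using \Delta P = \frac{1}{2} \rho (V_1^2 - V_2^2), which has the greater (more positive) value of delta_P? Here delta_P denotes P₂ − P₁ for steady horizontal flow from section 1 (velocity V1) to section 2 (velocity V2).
delta_P(A) = -10.49 kPa, delta_P(B) = -12.47 kPa. Answer: A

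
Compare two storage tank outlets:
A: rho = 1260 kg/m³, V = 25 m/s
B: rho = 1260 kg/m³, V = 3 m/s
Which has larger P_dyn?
P_dyn(A) = 393.8 kPa, P_dyn(B) = 5.67 kPa. Answer: A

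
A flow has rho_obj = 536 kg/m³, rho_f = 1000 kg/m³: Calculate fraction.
Formula: f_{sub} = \frac{\rho_{obj}}{\rho_f}
fraction = 536/1000 = 0.536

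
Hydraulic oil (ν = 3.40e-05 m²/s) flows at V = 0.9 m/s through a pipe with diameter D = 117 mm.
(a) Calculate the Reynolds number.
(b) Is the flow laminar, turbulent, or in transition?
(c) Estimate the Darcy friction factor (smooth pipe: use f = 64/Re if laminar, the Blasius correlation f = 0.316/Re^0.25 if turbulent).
(a) Re = V·D/ν = 0.9·0.117/3.40e-05 = 3097.1
(b) Flow regime: transition (2300 ≤ Re ≤ 4000)
(c) Friction factor: f ≈ 0.04 (transitional regime, no simple correlation)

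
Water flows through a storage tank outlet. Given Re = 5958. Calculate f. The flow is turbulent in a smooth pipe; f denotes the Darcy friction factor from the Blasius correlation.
Formula: f = \frac{0.316}{Re^{0.25}}
f = 0.316/5958^0.25 = 0.03597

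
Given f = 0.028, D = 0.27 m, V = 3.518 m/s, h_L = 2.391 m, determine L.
Formula: h_L = f \frac{L}{D} \frac{V^2}{2g}
Substituting knowns: 2.391 = 0.028·(L/0.27)·3.518²/(2·9.81)
Solving for L: L = 2.391·2·9.81·0.27/(0.028·3.518²) = 36.55 m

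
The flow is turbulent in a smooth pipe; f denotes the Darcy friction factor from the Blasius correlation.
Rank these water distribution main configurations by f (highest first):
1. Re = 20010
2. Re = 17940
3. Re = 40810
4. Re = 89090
Case 1: f = 0.02657
Case 2: f = 0.0273
Case 3: f = 0.02223
Case 4: f = 0.01829
Ranking (highest first): 2, 1, 3, 4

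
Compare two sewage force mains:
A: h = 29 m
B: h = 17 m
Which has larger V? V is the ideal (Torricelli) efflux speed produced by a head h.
V(A) = 23.85 m/s, V(B) = 18.26 m/s. Answer: A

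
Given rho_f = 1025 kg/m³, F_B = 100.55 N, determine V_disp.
Formula: F_B = \rho_f g V_{disp}
Substituting knowns: 100.55 = 1025·9.81·V_disp
Solving for V_disp: V_disp = 100.55/(1025·9.81) = 0.01 m³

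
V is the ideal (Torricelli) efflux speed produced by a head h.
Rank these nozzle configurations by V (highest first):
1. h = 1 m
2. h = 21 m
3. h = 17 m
Case 1: V = 4.429 m/s
Case 2: V = 20.3 m/s
Case 3: V = 18.26 m/s
Ranking (highest first): 2, 3, 1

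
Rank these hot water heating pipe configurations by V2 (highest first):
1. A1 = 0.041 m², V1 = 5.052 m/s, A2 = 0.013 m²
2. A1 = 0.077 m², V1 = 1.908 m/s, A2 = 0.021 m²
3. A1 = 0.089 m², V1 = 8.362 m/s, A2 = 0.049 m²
Case 1: V2 = 15.93 m/s
Case 2: V2 = 6.996 m/s
Case 3: V2 = 15.19 m/s
Ranking (highest first): 1, 3, 2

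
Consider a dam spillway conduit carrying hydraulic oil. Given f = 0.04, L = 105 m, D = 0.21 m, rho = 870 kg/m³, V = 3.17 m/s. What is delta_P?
Formula: \Delta P = f \frac{L}{D} \frac{\rho V^2}{2}
delta_P = 0.04·(105/0.21)·0.5·870·3.17²/1000 = 87.43 kPa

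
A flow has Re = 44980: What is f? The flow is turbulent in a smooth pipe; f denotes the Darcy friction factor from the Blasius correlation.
Formula: f = \frac{0.316}{Re^{0.25}}
f = 0.316/44980^0.25 = 0.0217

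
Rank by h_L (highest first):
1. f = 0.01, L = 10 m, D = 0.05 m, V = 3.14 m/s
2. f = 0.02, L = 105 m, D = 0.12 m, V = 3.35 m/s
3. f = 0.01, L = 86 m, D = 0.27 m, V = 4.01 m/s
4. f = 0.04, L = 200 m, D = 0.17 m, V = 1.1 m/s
Case 1: h_L = 1.005 m
Case 2: h_L = 10.01 m
Case 3: h_L = 2.611 m
Case 4: h_L = 2.902 m
Ranking (highest first): 2, 4, 3, 1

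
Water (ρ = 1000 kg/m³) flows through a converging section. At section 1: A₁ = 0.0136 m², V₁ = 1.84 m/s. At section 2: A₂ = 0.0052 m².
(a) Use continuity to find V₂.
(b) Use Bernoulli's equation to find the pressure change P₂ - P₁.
(a) Continuity: A₁V₁=A₂V₂ -> V₂=A₁V₁/A₂=0.0136*1.84/0.0052=4.81 m/s
(b) Bernoulli: P₂-P₁=0.5*rho*(V₁^2-V₂^2)/1000=0.5*1000*(1.84^2-4.81^2)/1000=-9.875 kPa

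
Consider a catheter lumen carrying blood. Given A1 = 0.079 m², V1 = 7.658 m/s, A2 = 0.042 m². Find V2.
Formula: V_2 = \frac{A_1 V_1}{A_2}
V2 = 0.079·7.658/0.042 = 14.4 m/s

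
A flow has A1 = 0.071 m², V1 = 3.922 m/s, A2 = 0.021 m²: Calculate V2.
Formula: V_2 = \frac{A_1 V_1}{A_2}
V2 = 0.071·3.922/0.021 = 13.26 m/s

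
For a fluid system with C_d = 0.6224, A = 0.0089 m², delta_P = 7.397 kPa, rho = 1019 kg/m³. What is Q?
Formula: Q = C_d A \sqrt{\frac{2 \Delta P}{\rho}}
Q = 0.6224·0.0089·√(2·(7.397·1000)/1019)·1000 = 21.11 L/s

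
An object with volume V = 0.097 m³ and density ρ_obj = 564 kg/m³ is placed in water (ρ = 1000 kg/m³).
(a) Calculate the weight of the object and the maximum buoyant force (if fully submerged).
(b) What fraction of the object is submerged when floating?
(a) W=rho_obj*g*V=564*9.81*0.097=536.7 N; F_B(max)=rho*g*V=1000*9.81*0.097=951.6 N
(b) Floating fraction=rho_obj/rho=564/1000=0.564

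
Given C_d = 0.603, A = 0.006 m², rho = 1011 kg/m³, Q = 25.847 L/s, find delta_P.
Formula: Q = C_d A \sqrt{\frac{2 \Delta P}{\rho}}
Substituting knowns: 25.847 = 0.603·0.006·√(2·(delta_P·1000)/1011)·1000
Solving for delta_P: delta_P = ((25.847/1000)/(0.603·0.006))²·1011/2/1000 = 25.8 kPa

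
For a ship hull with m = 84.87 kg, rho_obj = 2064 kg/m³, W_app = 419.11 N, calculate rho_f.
Formula: W_{app} = mg\left(1 - \frac{\rho_f}{\rho_{obj}}\right)
Substituting knowns: 419.11 = 84.87·9.81·(1 − rho_f/2064)
Solving for rho_f: rho_f = 2064·(1 − 419.11/(84.87·9.81)) = 1025 kg/m³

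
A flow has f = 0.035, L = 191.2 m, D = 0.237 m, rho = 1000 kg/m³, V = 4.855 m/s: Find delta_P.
Formula: \Delta P = f \frac{L}{D} \frac{\rho V^2}{2}
delta_P = 0.035·(191.2/0.237)·0.5·1000·4.855²/1000 = 332.8 kPa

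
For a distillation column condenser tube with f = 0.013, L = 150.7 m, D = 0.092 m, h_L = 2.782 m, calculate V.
Formula: h_L = f \frac{L}{D} \frac{V^2}{2g}
Substituting knowns: 2.782 = 0.013·(150.7/0.092)·V²/(2·9.81)
Solving for V: V = √(2.782·2·9.81/(0.013·(150.7/0.092))) = 1.601 m/s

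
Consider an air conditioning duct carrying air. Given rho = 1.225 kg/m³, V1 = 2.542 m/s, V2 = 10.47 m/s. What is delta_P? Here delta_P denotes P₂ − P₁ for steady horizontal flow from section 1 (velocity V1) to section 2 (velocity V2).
Formula: \Delta P = \frac{1}{2} \rho (V_1^2 - V_2^2)
delta_P = 0.5·1.225·(2.542² − 10.47²)/1000 = -0.06318 kPa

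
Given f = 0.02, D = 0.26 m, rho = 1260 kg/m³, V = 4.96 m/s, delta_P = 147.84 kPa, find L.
Formula: \Delta P = f \frac{L}{D} \frac{\rho V^2}{2}
Substituting knowns: 147.84 = 0.02·(L/0.26)·0.5·1260·4.96²/1000
Solving for L: L = (147.84·1000)·0.26/(0.02·0.5·1260·4.96²) = 124 m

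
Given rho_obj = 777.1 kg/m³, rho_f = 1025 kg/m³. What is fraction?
Formula: f_{sub} = \frac{\rho_{obj}}{\rho_f}
fraction = 777.1/1025 = 0.7581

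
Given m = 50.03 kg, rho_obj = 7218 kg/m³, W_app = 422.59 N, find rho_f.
Formula: W_{app} = mg\left(1 - \frac{\rho_f}{\rho_{obj}}\right)
Substituting knowns: 422.59 = 50.03·9.81·(1 − rho_f/7218)
Solving for rho_f: rho_f = 7218·(1 − 422.59/(50.03·9.81)) = 1003 kg/m³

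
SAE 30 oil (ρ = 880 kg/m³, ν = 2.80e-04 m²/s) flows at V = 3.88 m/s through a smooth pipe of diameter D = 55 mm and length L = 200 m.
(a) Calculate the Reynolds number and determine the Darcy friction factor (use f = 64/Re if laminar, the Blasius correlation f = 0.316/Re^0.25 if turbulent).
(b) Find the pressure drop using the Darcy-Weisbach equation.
(a) Re = V·D/ν = 3.88·0.055/2.80e-04 = 762.14 → laminar (Re < 2300); f = 64/Re = 64/762.14 = 0.083974
(b) Darcy-Weisbach: ΔP = f·(L/D)·½ρV²/1000 = 0.083974·(200/0.055)·½·880·3.88²/1000 = 2023 kPa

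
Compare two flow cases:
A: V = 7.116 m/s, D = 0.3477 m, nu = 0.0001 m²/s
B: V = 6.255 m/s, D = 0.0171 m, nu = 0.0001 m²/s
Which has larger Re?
Re(A) = 24742, Re(B) = 1070. Answer: A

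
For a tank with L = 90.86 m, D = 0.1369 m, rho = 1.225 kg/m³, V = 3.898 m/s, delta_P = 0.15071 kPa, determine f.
Formula: \Delta P = f \frac{L}{D} \frac{\rho V^2}{2}
Substituting knowns: 0.15071 = f·(90.86/0.1369)·0.5·1.225·3.898²/1000
Solving for f: f = (0.15071·1000)/((90.86/0.1369)·0.5·1.225·3.898²) = 0.0244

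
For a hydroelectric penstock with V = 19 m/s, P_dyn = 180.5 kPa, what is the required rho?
Formula: P_{dyn} = \frac{1}{2} \rho V^2
Substituting knowns: 180.5 = 0.5·rho·19²/1000
Solving for rho: rho = 2·(180.5·1000)/19² = 1000 kg/m³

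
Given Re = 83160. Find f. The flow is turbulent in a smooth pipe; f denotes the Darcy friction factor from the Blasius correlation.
Formula: f = \frac{0.316}{Re^{0.25}}
f = 0.316/83160^0.25 = 0.01861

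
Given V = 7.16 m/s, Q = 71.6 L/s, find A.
Formula: Q = A V
Substituting knowns: 71.6 = A·7.16·1000
Solving for A: A = (71.6/1000)/7.16 = 0.01 m²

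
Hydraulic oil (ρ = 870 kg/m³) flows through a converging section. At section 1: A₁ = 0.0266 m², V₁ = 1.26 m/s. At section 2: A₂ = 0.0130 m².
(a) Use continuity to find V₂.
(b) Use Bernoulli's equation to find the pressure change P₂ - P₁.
(a) Continuity: A₁V₁=A₂V₂ -> V₂=A₁V₁/A₂=0.0266*1.26/0.0130=2.58 m/s
(b) Bernoulli: P₂-P₁=0.5*rho*(V₁^2-V₂^2)/1000=0.5*870*(1.26^2-2.58^2)/1000=-2.205 kPa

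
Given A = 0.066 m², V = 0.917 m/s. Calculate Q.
Formula: Q = A V
Q = 0.066·0.917·1000 = 60.52 L/s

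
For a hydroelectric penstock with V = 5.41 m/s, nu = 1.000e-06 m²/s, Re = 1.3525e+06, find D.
Formula: Re = \frac{V D}{\nu}
Substituting knowns: 1.3525e+06 = 5.41·D/1.000e-06
Solving for D: D = 1.3525e+06·1.000e-06/5.41 = 0.25 m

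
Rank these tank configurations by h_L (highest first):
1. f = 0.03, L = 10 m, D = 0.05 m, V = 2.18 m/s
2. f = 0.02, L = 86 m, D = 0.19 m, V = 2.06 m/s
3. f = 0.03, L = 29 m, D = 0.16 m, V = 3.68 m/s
Case 1: h_L = 1.453 m
Case 2: h_L = 1.958 m
Case 3: h_L = 3.753 m
Ranking (highest first): 3, 2, 1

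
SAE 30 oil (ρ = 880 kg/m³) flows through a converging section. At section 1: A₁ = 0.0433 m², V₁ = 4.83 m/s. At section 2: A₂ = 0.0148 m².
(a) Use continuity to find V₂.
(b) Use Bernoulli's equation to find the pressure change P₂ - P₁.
(a) Continuity: A₁V₁=A₂V₂ -> V₂=A₁V₁/A₂=0.0433*4.83/0.0148=14.13 m/s
(b) Bernoulli: P₂-P₁=0.5*rho*(V₁^2-V₂^2)/1000=0.5*880*(4.83^2-14.13^2)/1000=-77.58 kPa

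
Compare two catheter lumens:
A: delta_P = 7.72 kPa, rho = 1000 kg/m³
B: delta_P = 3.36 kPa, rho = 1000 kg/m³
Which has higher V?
V(A) = 3.929 m/s, V(B) = 2.592 m/s. Answer: A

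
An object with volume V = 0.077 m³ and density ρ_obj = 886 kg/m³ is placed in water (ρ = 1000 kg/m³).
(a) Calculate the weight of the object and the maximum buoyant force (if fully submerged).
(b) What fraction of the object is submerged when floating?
(a) W=rho_obj*g*V=886*9.81*0.077=669.3 N; F_B(max)=rho*g*V=1000*9.81*0.077=755.4 N
(b) Floating fraction=rho_obj/rho=886/1000=0.886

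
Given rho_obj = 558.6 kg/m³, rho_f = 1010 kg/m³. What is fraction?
Formula: f_{sub} = \frac{\rho_{obj}}{\rho_f}
fraction = 558.6/1010 = 0.5531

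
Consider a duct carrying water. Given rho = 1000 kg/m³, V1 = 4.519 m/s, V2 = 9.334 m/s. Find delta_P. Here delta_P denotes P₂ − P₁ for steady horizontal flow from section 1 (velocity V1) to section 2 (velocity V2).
Formula: \Delta P = \frac{1}{2} \rho (V_1^2 - V_2^2)
delta_P = 0.5·1000·(4.519² − 9.334²)/1000 = -33.35 kPa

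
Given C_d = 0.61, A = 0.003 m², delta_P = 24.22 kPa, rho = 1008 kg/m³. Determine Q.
Formula: Q = C_d A \sqrt{\frac{2 \Delta P}{\rho}}
Q = 0.61·0.003·√(2·(24.22·1000)/1008)·1000 = 12.69 L/s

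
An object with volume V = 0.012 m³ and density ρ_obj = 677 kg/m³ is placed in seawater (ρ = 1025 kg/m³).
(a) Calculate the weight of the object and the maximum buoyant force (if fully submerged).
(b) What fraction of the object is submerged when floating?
(a) W=rho_obj*g*V=677*9.81*0.012=79.7 N; F_B(max)=rho*g*V=1025*9.81*0.012=120.7 N
(b) Floating fraction=rho_obj/rho=677/1025=0.660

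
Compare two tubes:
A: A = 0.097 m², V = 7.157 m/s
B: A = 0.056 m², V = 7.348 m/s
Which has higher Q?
Q(A) = 694.2 L/s, Q(B) = 411.5 L/s. Answer: A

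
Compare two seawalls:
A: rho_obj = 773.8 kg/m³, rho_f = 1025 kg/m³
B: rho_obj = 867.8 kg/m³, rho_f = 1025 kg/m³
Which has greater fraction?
fraction(A) = 0.7549, fraction(B) = 0.8466. Answer: B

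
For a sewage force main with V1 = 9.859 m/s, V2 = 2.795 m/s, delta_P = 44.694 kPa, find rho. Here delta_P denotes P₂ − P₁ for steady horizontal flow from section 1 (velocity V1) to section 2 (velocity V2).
Formula: \Delta P = \frac{1}{2} \rho (V_1^2 - V_2^2)
Substituting knowns: 44.694 = 0.5·rho·(9.859² − 2.795²)/1000
Solving for rho: rho = 2·(44.694·1000)/(9.859² − 2.795²) = 1000 kg/m³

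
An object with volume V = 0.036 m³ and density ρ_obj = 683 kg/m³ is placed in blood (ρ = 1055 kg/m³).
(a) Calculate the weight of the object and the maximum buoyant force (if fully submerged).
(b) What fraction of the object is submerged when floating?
(a) W=rho_obj*g*V=683*9.81*0.036=241.2 N; F_B(max)=rho*g*V=1055*9.81*0.036=372.6 N
(b) Floating fraction=rho_obj/rho=683/1055=0.647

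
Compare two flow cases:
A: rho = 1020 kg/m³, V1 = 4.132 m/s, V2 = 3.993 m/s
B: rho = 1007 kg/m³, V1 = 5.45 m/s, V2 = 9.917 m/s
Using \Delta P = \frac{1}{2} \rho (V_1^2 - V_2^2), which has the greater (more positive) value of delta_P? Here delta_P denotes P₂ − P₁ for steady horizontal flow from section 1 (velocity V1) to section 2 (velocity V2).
delta_P(A) = 0.576 kPa, delta_P(B) = -34.56 kPa. Answer: A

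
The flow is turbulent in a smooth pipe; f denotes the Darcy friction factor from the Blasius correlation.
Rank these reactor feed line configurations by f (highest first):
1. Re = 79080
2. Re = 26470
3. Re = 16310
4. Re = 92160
Case 1: f = 0.01884
Case 2: f = 0.02477
Case 3: f = 0.02796
Case 4: f = 0.01814
Ranking (highest first): 3, 2, 1, 4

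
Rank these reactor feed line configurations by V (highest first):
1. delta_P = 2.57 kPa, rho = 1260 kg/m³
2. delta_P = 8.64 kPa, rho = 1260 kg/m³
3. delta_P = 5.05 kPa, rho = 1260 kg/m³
Case 1: V = 2.02 m/s
Case 2: V = 3.703 m/s
Case 3: V = 2.831 m/s
Ranking (highest first): 2, 3, 1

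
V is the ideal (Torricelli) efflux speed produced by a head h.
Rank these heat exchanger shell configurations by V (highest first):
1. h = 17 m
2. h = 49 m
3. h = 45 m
Case 1: V = 18.26 m/s
Case 2: V = 31.01 m/s
Case 3: V = 29.71 m/s
Ranking (highest first): 2, 3, 1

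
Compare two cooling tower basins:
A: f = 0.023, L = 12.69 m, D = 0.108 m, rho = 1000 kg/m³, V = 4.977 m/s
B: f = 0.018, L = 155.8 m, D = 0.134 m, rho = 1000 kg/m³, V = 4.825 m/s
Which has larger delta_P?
delta_P(A) = 33.47 kPa, delta_P(B) = 243.6 kPa. Answer: B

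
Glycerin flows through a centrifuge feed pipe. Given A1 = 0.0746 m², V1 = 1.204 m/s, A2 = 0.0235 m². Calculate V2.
Formula: V_2 = \frac{A_1 V_1}{A_2}
V2 = 0.0746·1.204/0.0235 = 3.822 m/s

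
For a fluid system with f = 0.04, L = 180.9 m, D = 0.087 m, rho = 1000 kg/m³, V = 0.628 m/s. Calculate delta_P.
Formula: \Delta P = f \frac{L}{D} \frac{\rho V^2}{2}
delta_P = 0.04·(180.9/0.087)·0.5·1000·0.628²/1000 = 16.4 kPa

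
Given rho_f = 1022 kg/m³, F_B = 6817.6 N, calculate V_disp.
Formula: F_B = \rho_f g V_{disp}
Substituting knowns: 6817.6 = 1022·9.81·V_disp
Solving for V_disp: V_disp = 6817.6/(1022·9.81) = 0.68 m³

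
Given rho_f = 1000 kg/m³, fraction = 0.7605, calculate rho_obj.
Formula: f_{sub} = \frac{\rho_{obj}}{\rho_f}
Substituting knowns: 0.7605 = rho_obj/1000
Solving for rho_obj: rho_obj = 0.7605·1000 = 760.5 kg/m³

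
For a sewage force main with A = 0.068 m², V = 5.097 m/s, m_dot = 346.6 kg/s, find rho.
Formula: \dot{m} = \rho A V
Substituting knowns: 346.6 = rho·0.068·5.097
Solving for rho: rho = 346.6/(0.068·5.097) = 1000 kg/m³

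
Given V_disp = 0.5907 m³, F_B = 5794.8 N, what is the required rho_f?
Formula: F_B = \rho_f g V_{disp}
Substituting knowns: 5794.8 = rho_f·9.81·0.5907
Solving for rho_f: rho_f = 5794.8/(9.81·0.5907) = 1000 kg/m³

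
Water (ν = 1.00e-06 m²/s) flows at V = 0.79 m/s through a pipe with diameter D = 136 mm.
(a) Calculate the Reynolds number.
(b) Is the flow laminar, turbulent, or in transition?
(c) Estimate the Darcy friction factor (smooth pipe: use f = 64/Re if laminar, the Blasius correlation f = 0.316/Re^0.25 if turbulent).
(a) Re = V·D/ν = 0.79·0.136/1.00e-06 = 107440
(b) Flow regime: turbulent (Re > 4000)
(c) Friction factor: f = 0.316/Re^0.25 = 0.316/107440^0.25 = 0.01745 (Blasius is strictly valid for Re ≲ 1e5; used here as the smooth-pipe estimate the problem specifies)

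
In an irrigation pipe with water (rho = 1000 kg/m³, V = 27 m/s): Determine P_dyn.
Formula: P_{dyn} = \frac{1}{2} \rho V^2
P_dyn = 0.5·1000·27²/1000 = 364.5 kPa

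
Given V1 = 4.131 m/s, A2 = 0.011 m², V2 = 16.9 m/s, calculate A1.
Formula: V_2 = \frac{A_1 V_1}{A_2}
Substituting knowns: 16.9 = A1·4.131/0.011
Solving for A1: A1 = 16.9·0.011/4.131 = 0.045 m²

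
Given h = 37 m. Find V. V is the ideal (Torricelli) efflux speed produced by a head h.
Formula: V = \sqrt{2 g h}
V = √(2·9.81·37) = 26.94 m/s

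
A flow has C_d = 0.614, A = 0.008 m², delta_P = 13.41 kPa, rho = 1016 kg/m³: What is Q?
Formula: Q = C_d A \sqrt{\frac{2 \Delta P}{\rho}}
Q = 0.614·0.008·√(2·(13.41·1000)/1016)·1000 = 25.24 L/s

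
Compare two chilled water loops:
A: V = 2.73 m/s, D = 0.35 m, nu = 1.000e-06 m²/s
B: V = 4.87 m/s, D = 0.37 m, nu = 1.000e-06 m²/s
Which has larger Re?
Re(A) = 955500, Re(B) = 1.802e+06. Answer: B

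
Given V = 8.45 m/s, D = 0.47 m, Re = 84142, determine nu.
Formula: Re = \frac{V D}{\nu}
Substituting knowns: 84142 = 8.45·0.47/nu
Solving for nu: nu = 8.45·0.47/84142 = 4.720e-05 m²/s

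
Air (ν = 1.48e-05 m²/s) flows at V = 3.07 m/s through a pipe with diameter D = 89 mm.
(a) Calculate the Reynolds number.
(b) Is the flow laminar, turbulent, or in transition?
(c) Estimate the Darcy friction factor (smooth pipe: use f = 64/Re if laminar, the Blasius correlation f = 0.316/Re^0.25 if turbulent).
(a) Re = V·D/ν = 3.07·0.089/1.48e-05 = 18461
(b) Flow regime: turbulent (Re > 4000)
(c) Friction factor: f = 0.316/Re^0.25 = 0.316/18461^0.25 = 0.02711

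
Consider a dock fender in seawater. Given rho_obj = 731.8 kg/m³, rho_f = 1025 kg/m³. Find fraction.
Formula: f_{sub} = \frac{\rho_{obj}}{\rho_f}
fraction = 731.8/1025 = 0.714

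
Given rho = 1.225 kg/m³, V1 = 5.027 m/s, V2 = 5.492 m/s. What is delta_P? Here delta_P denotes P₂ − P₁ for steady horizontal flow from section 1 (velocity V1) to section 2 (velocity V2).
Formula: \Delta P = \frac{1}{2} \rho (V_1^2 - V_2^2)
delta_P = 0.5·1.225·(5.027² − 5.492²)/1000 = -0.002996 kPa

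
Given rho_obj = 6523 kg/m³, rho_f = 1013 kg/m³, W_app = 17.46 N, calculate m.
Formula: W_{app} = mg\left(1 - \frac{\rho_f}{\rho_{obj}}\right)
Substituting knowns: 17.46 = m·9.81·(1 − 1013/6523)
Solving for m: m = 17.46/(9.81·(1 − 1013/6523)) = 2.107 kg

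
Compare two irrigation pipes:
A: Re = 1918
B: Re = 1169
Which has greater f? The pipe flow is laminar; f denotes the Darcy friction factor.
f(A) = 0.03337, f(B) = 0.05475. Answer: B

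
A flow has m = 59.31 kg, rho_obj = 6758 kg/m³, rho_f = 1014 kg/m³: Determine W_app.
Formula: W_{app} = mg\left(1 - \frac{\rho_f}{\rho_{obj}}\right)
W_app = 59.31·9.81·(1 − 1014/6758) = 494.5 N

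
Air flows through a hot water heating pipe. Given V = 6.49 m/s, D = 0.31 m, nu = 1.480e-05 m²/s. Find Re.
Formula: Re = \frac{V D}{\nu}
Re = 6.49·0.31/1.480e-05 = 135939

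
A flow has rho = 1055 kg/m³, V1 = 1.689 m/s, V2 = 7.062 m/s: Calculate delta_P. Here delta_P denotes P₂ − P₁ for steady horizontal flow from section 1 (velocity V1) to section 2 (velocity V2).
Formula: \Delta P = \frac{1}{2} \rho (V_1^2 - V_2^2)
delta_P = 0.5·1055·(1.689² − 7.062²)/1000 = -24.8 kPa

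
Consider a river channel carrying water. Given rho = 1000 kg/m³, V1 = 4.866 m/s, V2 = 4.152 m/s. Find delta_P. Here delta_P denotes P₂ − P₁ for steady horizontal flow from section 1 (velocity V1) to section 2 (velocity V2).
Formula: \Delta P = \frac{1}{2} \rho (V_1^2 - V_2^2)
delta_P = 0.5·1000·(4.866² − 4.152²)/1000 = 3.219 kPa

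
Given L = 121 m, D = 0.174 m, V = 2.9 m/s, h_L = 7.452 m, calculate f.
Formula: h_L = f \frac{L}{D} \frac{V^2}{2g}
Substituting knowns: 7.452 = f·(121/0.174)·2.9²/(2·9.81)
Solving for f: f = 7.452·2·9.81/((121/0.174)·2.9²) = 0.025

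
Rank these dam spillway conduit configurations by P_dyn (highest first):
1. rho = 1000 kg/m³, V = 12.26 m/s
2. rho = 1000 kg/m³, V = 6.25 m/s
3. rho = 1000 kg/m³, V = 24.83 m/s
Case 1: P_dyn = 75.15 kPa
Case 2: P_dyn = 19.53 kPa
Case 3: P_dyn = 308.3 kPa
Ranking (highest first): 3, 1, 2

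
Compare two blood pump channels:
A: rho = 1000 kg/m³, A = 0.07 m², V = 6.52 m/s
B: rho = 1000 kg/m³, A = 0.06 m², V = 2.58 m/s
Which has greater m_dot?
m_dot(A) = 456.4 kg/s, m_dot(B) = 154.8 kg/s. Answer: A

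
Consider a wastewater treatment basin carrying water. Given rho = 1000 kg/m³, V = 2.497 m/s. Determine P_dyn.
Formula: P_{dyn} = \frac{1}{2} \rho V^2
P_dyn = 0.5·1000·2.497²/1000 = 3.118 kPa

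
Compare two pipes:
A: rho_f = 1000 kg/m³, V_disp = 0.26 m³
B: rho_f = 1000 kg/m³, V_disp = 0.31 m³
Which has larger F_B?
F_B(A) = 2551 N, F_B(B) = 3041 N. Answer: B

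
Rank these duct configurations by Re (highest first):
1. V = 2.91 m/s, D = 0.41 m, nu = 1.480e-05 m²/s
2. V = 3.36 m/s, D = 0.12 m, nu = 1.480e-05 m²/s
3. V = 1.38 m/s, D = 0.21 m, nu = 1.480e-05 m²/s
Case 1: Re = 80615
Case 2: Re = 27243
Case 3: Re = 19581
Ranking (highest first): 1, 2, 3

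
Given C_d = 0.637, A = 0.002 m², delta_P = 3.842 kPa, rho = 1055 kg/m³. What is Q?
Formula: Q = C_d A \sqrt{\frac{2 \Delta P}{\rho}}
Q = 0.637·0.002·√(2·(3.842·1000)/1055)·1000 = 3.438 L/s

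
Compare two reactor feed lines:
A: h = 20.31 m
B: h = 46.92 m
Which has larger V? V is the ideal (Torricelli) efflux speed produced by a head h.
V(A) = 19.96 m/s, V(B) = 30.34 m/s. Answer: B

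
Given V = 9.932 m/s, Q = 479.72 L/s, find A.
Formula: Q = A V
Substituting knowns: 479.72 = A·9.932·1000
Solving for A: A = (479.72/1000)/9.932 = 0.0483 m²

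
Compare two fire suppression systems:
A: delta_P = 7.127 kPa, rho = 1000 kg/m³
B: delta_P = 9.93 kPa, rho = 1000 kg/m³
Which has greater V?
V(A) = 3.775 m/s, V(B) = 4.456 m/s. Answer: B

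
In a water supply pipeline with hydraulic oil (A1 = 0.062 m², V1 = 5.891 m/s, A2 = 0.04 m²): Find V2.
Formula: V_2 = \frac{A_1 V_1}{A_2}
V2 = 0.062·5.891/0.04 = 9.131 m/s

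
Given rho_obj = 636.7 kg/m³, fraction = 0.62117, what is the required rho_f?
Formula: f_{sub} = \frac{\rho_{obj}}{\rho_f}
Substituting knowns: 0.62117 = 636.7/rho_f
Solving for rho_f: rho_f = 636.7/0.62117 = 1025 kg/m³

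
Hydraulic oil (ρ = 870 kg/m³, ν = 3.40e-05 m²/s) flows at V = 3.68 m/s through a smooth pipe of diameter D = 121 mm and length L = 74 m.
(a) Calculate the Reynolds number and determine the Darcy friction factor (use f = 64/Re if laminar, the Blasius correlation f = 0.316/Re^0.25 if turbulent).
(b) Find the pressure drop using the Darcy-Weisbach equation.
(a) Re = V·D/ν = 3.68·0.121/3.40e-05 = 13096 → turbulent (Re > 4000); f = 0.316/Re^0.25 = 0.316/13096^0.25 = 0.029539
(b) Darcy-Weisbach: ΔP = f·(L/D)·½ρV²/1000 = 0.029539·(74/0.121)·½·870·3.68²/1000 = 106.4 kPa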